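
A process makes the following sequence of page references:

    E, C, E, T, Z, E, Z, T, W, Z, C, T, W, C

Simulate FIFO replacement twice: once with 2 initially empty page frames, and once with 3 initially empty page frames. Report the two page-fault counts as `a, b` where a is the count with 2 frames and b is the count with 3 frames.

12, 8

2 frames: F F . F F F . F F F F F F F → 12 faults.
3 frames: F F . F F F . . F . F F . . → 8 faults.
8 < 12: adding a frame reduced faults, as is typical.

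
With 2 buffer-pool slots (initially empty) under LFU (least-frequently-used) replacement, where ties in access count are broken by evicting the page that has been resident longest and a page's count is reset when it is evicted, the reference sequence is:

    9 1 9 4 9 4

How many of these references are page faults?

3

9: miss, frames {9}
1: miss, frames {9,1}
9: hit
4: miss, evict 1, frames {9,4}
9: hit
4: hit
Page faults: 3.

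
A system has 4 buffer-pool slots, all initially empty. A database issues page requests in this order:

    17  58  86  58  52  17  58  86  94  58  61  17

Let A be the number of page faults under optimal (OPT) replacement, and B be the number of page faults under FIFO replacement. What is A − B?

Under OPT: F F F . F . . . F . F . → 6 faults.
Under FIFO: F F F . F . . . F . F F → 7 faults.
A − B = 6 − 7 = -1.

-1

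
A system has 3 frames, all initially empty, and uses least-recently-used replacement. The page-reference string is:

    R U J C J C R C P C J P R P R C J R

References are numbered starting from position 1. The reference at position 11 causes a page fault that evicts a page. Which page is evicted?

pos 1: R → fault, frames [R]
pos 2: U → fault, frames [R, U]
pos 3: J → fault, frames [R, U, J]
pos 4: C → fault, evict R, frames [U, J, C]
pos 5: J → hit
pos 6: C → hit
pos 7: R → fault, evict U, frames [J, C, R]
pos 8: C → hit
pos 9: P → fault, evict J, frames [R, C, P]
pos 10: C → hit
pos 11: J → fault, evict R, frames [P, C, J]
At position 11, page R is evicted.

R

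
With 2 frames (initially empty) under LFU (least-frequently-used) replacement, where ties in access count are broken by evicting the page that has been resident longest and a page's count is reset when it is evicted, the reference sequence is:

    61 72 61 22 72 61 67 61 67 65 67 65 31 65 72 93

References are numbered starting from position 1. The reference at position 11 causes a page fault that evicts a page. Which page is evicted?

pos 1: 61 → miss, frames [61]
pos 2: 72 → miss, frames [61, 72]
pos 3: 61 → hit
pos 4: 22 → miss, evict 72, frames [61, 22]
pos 5: 72 → miss, evict 22, frames [61, 72]
pos 6: 61 → hit
pos 7: 67 → miss, evict 72, frames [61, 67]
pos 8: 61 → hit
pos 9: 67 → hit
pos 10: 65 → miss, evict 67, frames [61, 65]
pos 11: 67 → miss, evict 65, frames [61, 67]
At position 11, page 65 is evicted.

65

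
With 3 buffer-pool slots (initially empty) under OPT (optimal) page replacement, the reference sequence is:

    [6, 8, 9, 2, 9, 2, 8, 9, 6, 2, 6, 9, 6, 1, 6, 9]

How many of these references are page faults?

6 → miss, frames (6)
8 → miss, frames (6 8)
9 → miss, frames (6 8 9)
2 → miss, evict 6, frames (8 9 2)
9 → hit
2 → hit
8 → hit
9 → hit
6 → miss, evict 8, frames (9 2 6)
2 → hit
6 → hit
9 → hit
6 → hit
1 → miss, evict 2, frames (9 6 1)
6 → hit
9 → hit
Page faults: 6.

6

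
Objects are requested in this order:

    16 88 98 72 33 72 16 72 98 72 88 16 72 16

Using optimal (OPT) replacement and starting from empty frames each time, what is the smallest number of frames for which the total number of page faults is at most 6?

4

f=1: 14 faults
f=2: 9 faults
f=3: 7 faults
f=4: 6 faults
f=5: 5 faults
Smallest f with faults ≤ 6 is 4.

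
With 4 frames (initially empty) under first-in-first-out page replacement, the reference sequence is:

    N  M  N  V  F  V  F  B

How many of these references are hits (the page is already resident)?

N -> miss, frames {N}
M -> miss, frames {N,M}
N -> hit
V -> miss, frames {N,M,V}
F -> miss, frames {N,M,V,F}
V -> hit
F -> hit
B -> miss, evict N, frames {M,V,F,B}
Hits: 3.

3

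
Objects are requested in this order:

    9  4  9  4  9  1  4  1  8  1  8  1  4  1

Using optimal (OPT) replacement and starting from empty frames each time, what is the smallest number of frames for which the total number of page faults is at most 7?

2

f=1: 14 faults
f=2: 5 faults
f=3: 4 faults
f=4: 4 faults
Smallest f with faults ≤ 7 is 2.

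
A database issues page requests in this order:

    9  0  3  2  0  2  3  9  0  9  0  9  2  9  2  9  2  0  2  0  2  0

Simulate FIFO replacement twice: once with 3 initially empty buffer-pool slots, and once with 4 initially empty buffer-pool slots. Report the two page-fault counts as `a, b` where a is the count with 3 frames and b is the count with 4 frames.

3 frames: F F F F . . . F F . . . . . . . . . . . . . → 6 faults.
4 frames: F F F F . . . . . . . . . . . . . . . . . . → 4 faults.
4 < 6: adding a frame reduced faults, as is typical.

6, 4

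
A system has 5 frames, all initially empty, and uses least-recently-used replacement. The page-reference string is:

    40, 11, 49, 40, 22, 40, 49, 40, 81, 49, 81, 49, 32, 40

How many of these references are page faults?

6

40 -> miss, frames [40]
11 -> miss, frames [40, 11]
49 -> miss, frames [40, 11, 49]
40 -> hit
22 -> miss, frames [11, 49, 40, 22]
40 -> hit
49 -> hit
40 -> hit
81 -> miss, frames [11, 22, 49, 40, 81]
49 -> hit
81 -> hit
49 -> hit
32 -> miss, evict 11, frames [22, 40, 81, 49, 32]
40 -> hit
Page faults: 6.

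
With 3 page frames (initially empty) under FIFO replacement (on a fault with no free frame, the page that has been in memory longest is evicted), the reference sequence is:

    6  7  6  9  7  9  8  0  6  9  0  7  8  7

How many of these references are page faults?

9

6 → miss, frames {6}
7 → miss, frames {6,7}
6 → hit
9 → miss, frames {6,7,9}
7 → hit
9 → hit
8 → miss, evict 6, frames {7,9,8}
0 → miss, evict 7, frames {9,8,0}
6 → miss, evict 9, frames {8,0,6}
9 → miss, evict 8, frames {0,6,9}
0 → hit
7 → miss, evict 0, frames {6,9,7}
8 → miss, evict 6, frames {9,7,8}
7 → hit
Page faults: 9.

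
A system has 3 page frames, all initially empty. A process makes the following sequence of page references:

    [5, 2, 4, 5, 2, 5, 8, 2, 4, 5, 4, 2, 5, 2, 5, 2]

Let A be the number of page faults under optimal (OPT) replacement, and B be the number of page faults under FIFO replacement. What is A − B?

-1

Under OPT: F F F . . . F . . F . . . . . . → 5 faults.
Under FIFO: F F F . . . F . . F . F . . . . → 6 faults.
A − B = 5 − 6 = -1.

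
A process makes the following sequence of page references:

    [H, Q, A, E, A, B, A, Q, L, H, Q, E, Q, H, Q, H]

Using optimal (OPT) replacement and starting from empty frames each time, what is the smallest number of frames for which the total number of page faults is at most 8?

3

f=1: 16 faults
f=2: 10 faults
f=3: 8 faults
f=4: 7 faults
f=5: 6 faults
f=6: 6 faults
Smallest f with faults ≤ 8 is 3.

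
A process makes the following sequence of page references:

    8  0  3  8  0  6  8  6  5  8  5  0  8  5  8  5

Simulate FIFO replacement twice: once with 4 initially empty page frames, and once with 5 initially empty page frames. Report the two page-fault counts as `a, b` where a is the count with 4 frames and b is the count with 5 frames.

4 frames: F F F . . F . . F F . F . . . . → 7 faults.
5 frames: F F F . . F . . F . . . . . . . → 5 faults.
5 < 7: adding a frame reduced faults, as is typical.

7, 5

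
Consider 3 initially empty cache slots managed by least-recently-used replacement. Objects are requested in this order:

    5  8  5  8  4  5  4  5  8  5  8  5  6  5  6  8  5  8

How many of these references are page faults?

4

5 -> miss, frames (5)
8 -> miss, frames (5 8)
5 -> hit
8 -> hit
4 -> miss, frames (5 8 4)
5 -> hit
4 -> hit
5 -> hit
8 -> hit
5 -> hit
8 -> hit
5 -> hit
6 -> miss, evict 4, frames (8 5 6)
5 -> hit
6 -> hit
8 -> hit
5 -> hit
8 -> hit
Page faults: 4.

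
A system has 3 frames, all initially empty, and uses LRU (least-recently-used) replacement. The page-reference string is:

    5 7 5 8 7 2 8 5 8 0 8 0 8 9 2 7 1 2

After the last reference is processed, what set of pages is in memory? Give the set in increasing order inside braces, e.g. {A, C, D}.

5 -> miss, frames [5]
7 -> miss, frames [5, 7]
5 -> hit
8 -> miss, frames [7, 5, 8]
7 -> hit
2 -> miss, evict 5, frames [8, 7, 2]
8 -> hit
5 -> miss, evict 7, frames [2, 8, 5]
8 -> hit
0 -> miss, evict 2, frames [5, 8, 0]
8 -> hit
0 -> hit
8 -> hit
9 -> miss, evict 5, frames [0, 8, 9]
2 -> miss, evict 0, frames [8, 9, 2]
7 -> miss, evict 8, frames [9, 2, 7]
1 -> miss, evict 9, frames [2, 7, 1]
2 -> hit

{1, 2, 7}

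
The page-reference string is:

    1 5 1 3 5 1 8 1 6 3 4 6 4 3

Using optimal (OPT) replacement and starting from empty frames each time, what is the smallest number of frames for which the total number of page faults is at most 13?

2

f=1: 14 faults
f=2: 9 faults
f=3: 6 faults
f=4: 6 faults
f=5: 6 faults
f=6: 6 faults
Smallest f with faults ≤ 13 is 2.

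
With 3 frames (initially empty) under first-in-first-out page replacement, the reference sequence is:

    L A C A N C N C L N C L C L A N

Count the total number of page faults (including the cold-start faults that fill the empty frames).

6

L → fault, frames (L)
A → fault, frames (L A)
C → fault, frames (L A C)
A → hit
N → fault, evict L, frames (A C N)
C → hit
N → hit
C → hit
L → fault, evict A, frames (C N L)
N → hit
C → hit
L → hit
C → hit
L → hit
A → fault, evict C, frames (N L A)
N → hit
Page faults: 6.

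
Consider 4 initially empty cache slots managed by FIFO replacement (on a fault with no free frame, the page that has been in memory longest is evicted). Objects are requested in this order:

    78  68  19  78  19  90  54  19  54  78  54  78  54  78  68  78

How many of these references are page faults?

7

78: fault, frames {78}
68: fault, frames {78,68}
19: fault, frames {78,68,19}
78: hit
19: hit
90: fault, frames {78,68,19,90}
54: fault, evict 78, frames {68,19,90,54}
19: hit
54: hit
78: fault, evict 68, frames {19,90,54,78}
54: hit
78: hit
54: hit
78: hit
68: fault, evict 19, frames {90,54,78,68}
78: hit
Page faults: 7.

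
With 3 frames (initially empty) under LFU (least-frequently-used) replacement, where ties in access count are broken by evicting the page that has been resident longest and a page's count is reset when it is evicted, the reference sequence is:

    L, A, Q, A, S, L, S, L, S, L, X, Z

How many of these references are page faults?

L -> fault, frames (L)
A -> fault, frames (L A)
Q -> fault, frames (L A Q)
A -> hit
S -> fault, evict L, frames (A Q S)
L -> fault, evict Q, frames (A S L)
S -> hit
L -> hit
S -> hit
L -> hit
X -> fault, evict A, frames (S L X)
Z -> fault, evict X, frames (S L Z)
Page faults: 7.

7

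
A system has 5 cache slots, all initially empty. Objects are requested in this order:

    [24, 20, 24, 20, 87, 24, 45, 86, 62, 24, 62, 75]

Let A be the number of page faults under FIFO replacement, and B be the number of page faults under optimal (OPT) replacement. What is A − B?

Under FIFO: F F . . F . F F F F . F → 8 faults.
Under OPT: F F . . F . F F F . . F → 7 faults.
A − B = 8 − 7 = 1.

1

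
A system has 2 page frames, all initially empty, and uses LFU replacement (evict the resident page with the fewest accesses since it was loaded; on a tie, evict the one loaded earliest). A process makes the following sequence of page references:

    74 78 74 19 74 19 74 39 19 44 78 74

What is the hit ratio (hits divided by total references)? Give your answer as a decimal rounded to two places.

0.42

74 -> miss, frames [74]
78 -> miss, frames [74, 78]
74 -> hit
19 -> miss, evict 78, frames [74, 19]
74 -> hit
19 -> hit
74 -> hit
39 -> miss, evict 19, frames [74, 39]
19 -> miss, evict 39, frames [74, 19]
44 -> miss, evict 19, frames [74, 44]
78 -> miss, evict 44, frames [74, 78]
74 -> hit
Hits: 5 of 12 references → 5/12 = 0.4167.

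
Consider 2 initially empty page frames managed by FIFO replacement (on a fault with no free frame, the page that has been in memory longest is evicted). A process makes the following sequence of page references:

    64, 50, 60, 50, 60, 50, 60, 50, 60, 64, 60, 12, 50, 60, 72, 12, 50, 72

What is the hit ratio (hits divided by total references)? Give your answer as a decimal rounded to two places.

64: fault, frames [64]
50: fault, frames [64, 50]
60: fault, evict 64, frames [50, 60]
50: hit
60: hit
50: hit
60: hit
50: hit
60: hit
64: fault, evict 50, frames [60, 64]
60: hit
12: fault, evict 60, frames [64, 12]
50: fault, evict 64, frames [12, 50]
60: fault, evict 12, frames [50, 60]
72: fault, evict 50, frames [60, 72]
12: fault, evict 60, frames [72, 12]
50: fault, evict 72, frames [12, 50]
72: fault, evict 12, frames [50, 72]
Hits: 7 of 18 references → 7/18 = 0.3889.

0.39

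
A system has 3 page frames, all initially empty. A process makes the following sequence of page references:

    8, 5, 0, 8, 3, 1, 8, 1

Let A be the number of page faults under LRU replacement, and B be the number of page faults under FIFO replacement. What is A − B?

-1

Under LRU: F F F . F F . . → 5 faults.
Under FIFO: F F F . F F F . → 6 faults.
A − B = 5 − 6 = -1.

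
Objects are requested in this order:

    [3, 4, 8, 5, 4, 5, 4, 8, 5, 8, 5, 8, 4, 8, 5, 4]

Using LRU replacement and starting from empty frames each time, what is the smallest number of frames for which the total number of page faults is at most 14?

2

f=1: 16 faults
f=2: 10 faults
f=3: 4 faults
f=4: 4 faults
Smallest f with faults ≤ 14 is 2.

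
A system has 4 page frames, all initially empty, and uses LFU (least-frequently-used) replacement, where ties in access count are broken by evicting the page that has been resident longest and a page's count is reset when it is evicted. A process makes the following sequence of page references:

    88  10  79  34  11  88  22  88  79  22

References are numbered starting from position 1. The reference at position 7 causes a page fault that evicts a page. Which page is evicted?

79

pos 1: 88: miss, frames [88]
pos 2: 10: miss, frames [88, 10]
pos 3: 79: miss, frames [88, 10, 79]
pos 4: 34: miss, frames [88, 10, 79, 34]
pos 5: 11: miss, evict 88, frames [10, 79, 34, 11]
pos 6: 88: miss, evict 10, frames [79, 34, 11, 88]
pos 7: 22: miss, evict 79, frames [34, 11, 88, 22]
At position 7, page 79 is evicted.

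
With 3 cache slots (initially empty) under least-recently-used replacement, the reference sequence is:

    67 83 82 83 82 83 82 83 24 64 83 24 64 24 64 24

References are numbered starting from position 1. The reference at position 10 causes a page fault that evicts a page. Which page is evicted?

pos 1: 67: fault, frames [67]
pos 2: 83: fault, frames [67, 83]
pos 3: 82: fault, frames [67, 83, 82]
pos 4: 83: hit
pos 5: 82: hit
pos 6: 83: hit
pos 7: 82: hit
pos 8: 83: hit
pos 9: 24: fault, evict 67, frames [82, 83, 24]
pos 10: 64: fault, evict 82, frames [83, 24, 64]
At position 10, page 82 is evicted.

82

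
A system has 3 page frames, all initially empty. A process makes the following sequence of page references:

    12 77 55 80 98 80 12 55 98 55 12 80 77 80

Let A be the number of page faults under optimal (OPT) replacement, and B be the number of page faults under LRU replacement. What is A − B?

-2

Under OPT: F F F F F . . F . . . F F . → 8 faults.
Under LRU: F F F F F . F F F . . F F . → 10 faults.
A − B = 8 − 10 = -2.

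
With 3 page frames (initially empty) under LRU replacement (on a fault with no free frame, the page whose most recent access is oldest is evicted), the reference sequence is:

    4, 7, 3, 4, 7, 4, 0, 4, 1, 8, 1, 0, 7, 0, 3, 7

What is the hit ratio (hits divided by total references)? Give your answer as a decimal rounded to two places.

4 → fault, frames (4)
7 → fault, frames (4 7)
3 → fault, frames (4 7 3)
4 → hit
7 → hit
4 → hit
0 → fault, evict 3, frames (7 4 0)
4 → hit
1 → fault, evict 7, frames (0 4 1)
8 → fault, evict 0, frames (4 1 8)
1 → hit
0 → fault, evict 4, frames (8 1 0)
7 → fault, evict 8, frames (1 0 7)
0 → hit
3 → fault, evict 1, frames (7 0 3)
7 → hit
Hits: 7 of 16 references → 7/16 = 0.4375.

0.44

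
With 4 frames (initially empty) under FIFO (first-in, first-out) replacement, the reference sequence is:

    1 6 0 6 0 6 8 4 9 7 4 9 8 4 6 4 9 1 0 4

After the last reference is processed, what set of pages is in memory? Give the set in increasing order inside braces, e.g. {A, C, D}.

{0, 1, 4, 6}

1: miss, frames (1)
6: miss, frames (1 6)
0: miss, frames (1 6 0)
6: hit
0: hit
6: hit
8: miss, frames (1 6 0 8)
4: miss, evict 1, frames (6 0 8 4)
9: miss, evict 6, frames (0 8 4 9)
7: miss, evict 0, frames (8 4 9 7)
4: hit
9: hit
8: hit
4: hit
6: miss, evict 8, frames (4 9 7 6)
4: hit
9: hit
1: miss, evict 4, frames (9 7 6 1)
0: miss, evict 9, frames (7 6 1 0)
4: miss, evict 7, frames (6 1 0 4)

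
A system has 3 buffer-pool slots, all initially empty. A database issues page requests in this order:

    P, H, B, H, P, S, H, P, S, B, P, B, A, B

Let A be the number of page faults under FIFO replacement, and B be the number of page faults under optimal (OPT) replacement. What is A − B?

1

Under FIFO: F F F . . F . F . . . . F F → 7 faults.
Under OPT: F F F . . F . . . F . . F . → 6 faults.
A − B = 7 − 6 = 1.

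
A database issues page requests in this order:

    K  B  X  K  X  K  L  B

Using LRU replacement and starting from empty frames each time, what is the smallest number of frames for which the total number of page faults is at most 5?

3

f=1: 8 faults
f=2: 6 faults
f=3: 5 faults
f=4: 4 faults
Smallest f with faults ≤ 5 is 3.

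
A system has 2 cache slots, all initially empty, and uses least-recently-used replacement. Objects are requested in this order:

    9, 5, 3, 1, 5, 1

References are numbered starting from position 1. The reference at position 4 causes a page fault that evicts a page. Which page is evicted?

5

pos 1: 9 -> miss, frames {9}
pos 2: 5 -> miss, frames {9,5}
pos 3: 3 -> miss, evict 9, frames {5,3}
pos 4: 1 -> miss, evict 5, frames {3,1}
At position 4, page 5 is evicted.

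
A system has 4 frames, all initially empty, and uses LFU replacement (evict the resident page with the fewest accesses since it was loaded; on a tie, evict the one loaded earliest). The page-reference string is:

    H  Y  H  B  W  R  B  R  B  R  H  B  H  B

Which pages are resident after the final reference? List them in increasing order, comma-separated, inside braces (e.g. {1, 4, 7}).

{B, H, R, W}

H: fault, frames (H)
Y: fault, frames (H Y)
H: hit
B: fault, frames (H Y B)
W: fault, frames (H Y B W)
R: fault, evict Y, frames (H B W R)
B: hit
R: hit
B: hit
R: hit
H: hit
B: hit
H: hit
B: hit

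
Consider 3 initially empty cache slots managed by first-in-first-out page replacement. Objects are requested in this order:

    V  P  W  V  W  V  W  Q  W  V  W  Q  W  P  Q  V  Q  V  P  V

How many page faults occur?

V → miss, frames (V)
P → miss, frames (V P)
W → miss, frames (V P W)
V → hit
W → hit
V → hit
W → hit
Q → miss, evict V, frames (P W Q)
W → hit
V → miss, evict P, frames (W Q V)
W → hit
Q → hit
W → hit
P → miss, evict W, frames (Q V P)
Q → hit
V → hit
Q → hit
V → hit
P → hit
V → hit
Page faults: 6.

6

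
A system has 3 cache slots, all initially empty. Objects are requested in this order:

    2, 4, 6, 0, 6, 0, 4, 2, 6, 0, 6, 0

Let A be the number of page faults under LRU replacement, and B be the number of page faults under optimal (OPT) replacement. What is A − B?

2

Under LRU: F F F F . . . F F F . . → 7 faults.
Under OPT: F F F F . . . F . . . . → 5 faults.
A − B = 7 − 5 = 2.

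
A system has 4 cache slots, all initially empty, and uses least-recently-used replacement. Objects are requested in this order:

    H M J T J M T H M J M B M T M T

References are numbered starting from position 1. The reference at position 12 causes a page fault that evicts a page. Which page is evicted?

pos 1: H: miss, frames {H}
pos 2: M: miss, frames {H,M}
pos 3: J: miss, frames {H,M,J}
pos 4: T: miss, frames {H,M,J,T}
pos 5: J: hit
pos 6: M: hit
pos 7: T: hit
pos 8: H: hit
pos 9: M: hit
pos 10: J: hit
pos 11: M: hit
pos 12: B: miss, evict T, frames {H,J,M,B}
At position 12, page T is evicted.

T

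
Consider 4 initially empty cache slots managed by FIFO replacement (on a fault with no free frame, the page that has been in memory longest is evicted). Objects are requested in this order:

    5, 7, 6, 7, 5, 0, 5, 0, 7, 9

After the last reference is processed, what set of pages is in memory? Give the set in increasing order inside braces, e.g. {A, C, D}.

5 → miss, frames {5}
7 → miss, frames {5,7}
6 → miss, frames {5,7,6}
7 → hit
5 → hit
0 → miss, frames {5,7,6,0}
5 → hit
0 → hit
7 → hit
9 → miss, evict 5, frames {7,6,0,9}

{0, 6, 7, 9}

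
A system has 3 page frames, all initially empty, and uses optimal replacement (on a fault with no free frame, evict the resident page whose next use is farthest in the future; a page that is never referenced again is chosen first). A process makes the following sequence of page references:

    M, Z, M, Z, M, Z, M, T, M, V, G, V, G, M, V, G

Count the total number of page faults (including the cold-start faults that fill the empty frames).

M: fault, frames {M}
Z: fault, frames {M,Z}
M: hit
Z: hit
M: hit
Z: hit
M: hit
T: fault, frames {M,Z,T}
M: hit
V: fault, evict T, frames {M,Z,V}
G: fault, evict Z, frames {M,V,G}
V: hit
G: hit
M: hit
V: hit
G: hit
Page faults: 5.

5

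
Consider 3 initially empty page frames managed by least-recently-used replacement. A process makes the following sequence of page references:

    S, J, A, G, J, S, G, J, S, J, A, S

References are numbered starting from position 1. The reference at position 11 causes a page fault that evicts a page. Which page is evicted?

G

pos 1: S → fault, frames (S)
pos 2: J → fault, frames (S J)
pos 3: A → fault, frames (S J A)
pos 4: G → fault, evict S, frames (J A G)
pos 5: J → hit
pos 6: S → fault, evict A, frames (G J S)
pos 7: G → hit
pos 8: J → hit
pos 9: S → hit
pos 10: J → hit
pos 11: A → fault, evict G, frames (S J A)
At position 11, page G is evicted.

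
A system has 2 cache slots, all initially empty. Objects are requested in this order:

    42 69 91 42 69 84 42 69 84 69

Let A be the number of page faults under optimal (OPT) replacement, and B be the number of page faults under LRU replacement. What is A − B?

-3

Under OPT: F F F . F F . F . . → 6 faults.
Under LRU: F F F F F F F F F . → 9 faults.
A − B = 6 − 9 = -3.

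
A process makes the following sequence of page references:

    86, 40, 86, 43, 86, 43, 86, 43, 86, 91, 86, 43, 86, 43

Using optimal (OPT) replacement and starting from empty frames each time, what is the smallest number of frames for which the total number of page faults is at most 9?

2

f=1: 14 faults
f=2: 5 faults
f=3: 4 faults
f=4: 4 faults
Smallest f with faults ≤ 9 is 2.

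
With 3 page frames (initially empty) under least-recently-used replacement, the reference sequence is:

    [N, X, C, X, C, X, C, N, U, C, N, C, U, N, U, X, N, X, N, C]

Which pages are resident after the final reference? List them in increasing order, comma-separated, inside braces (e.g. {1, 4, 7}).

N -> fault, frames {N}
X -> fault, frames {N,X}
C -> fault, frames {N,X,C}
X -> hit
C -> hit
X -> hit
C -> hit
N -> hit
U -> fault, evict X, frames {C,N,U}
C -> hit
N -> hit
C -> hit
U -> hit
N -> hit
U -> hit
X -> fault, evict C, frames {N,U,X}
N -> hit
X -> hit
N -> hit
C -> fault, evict U, frames {X,N,C}

{C, N, X}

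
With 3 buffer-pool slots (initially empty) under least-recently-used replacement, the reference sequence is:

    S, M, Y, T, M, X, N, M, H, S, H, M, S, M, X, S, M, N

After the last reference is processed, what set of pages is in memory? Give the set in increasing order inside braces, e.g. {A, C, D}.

S → fault, frames {S}
M → fault, frames {S,M}
Y → fault, frames {S,M,Y}
T → fault, evict S, frames {M,Y,T}
M → hit
X → fault, evict Y, frames {T,M,X}
N → fault, evict T, frames {M,X,N}
M → hit
H → fault, evict X, frames {N,M,H}
S → fault, evict N, frames {M,H,S}
H → hit
M → hit
S → hit
M → hit
X → fault, evict H, frames {S,M,X}
S → hit
M → hit
N → fault, evict X, frames {S,M,N}

{M, N, S}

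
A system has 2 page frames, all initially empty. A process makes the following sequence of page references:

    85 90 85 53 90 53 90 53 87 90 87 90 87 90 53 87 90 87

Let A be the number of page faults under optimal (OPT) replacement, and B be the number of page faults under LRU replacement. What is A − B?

Under OPT: F F . F . . . . F . . . . . F . F . → 6 faults.
Under LRU: F F . F F . . . F F . . . . F F F . → 9 faults.
A − B = 6 − 9 = -3.

-3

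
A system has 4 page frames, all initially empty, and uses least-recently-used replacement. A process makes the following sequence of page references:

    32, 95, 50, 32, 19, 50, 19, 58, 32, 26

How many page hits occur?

32 → fault, frames [32]
95 → fault, frames [32, 95]
50 → fault, frames [32, 95, 50]
32 → hit
19 → fault, frames [95, 50, 32, 19]
50 → hit
19 → hit
58 → fault, evict 95, frames [32, 50, 19, 58]
32 → hit
26 → fault, evict 50, frames [19, 58, 32, 26]
Hits: 4.

4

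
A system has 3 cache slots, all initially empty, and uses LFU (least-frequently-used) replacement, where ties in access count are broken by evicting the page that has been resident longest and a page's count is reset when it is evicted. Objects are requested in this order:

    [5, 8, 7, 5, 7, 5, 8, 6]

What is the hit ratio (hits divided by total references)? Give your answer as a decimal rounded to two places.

0.50

5 -> miss, frames (5)
8 -> miss, frames (5 8)
7 -> miss, frames (5 8 7)
5 -> hit
7 -> hit
5 -> hit
8 -> hit
6 -> miss, evict 8, frames (5 7 6)
Hits: 4 of 8 references → 4/8 = 0.5000.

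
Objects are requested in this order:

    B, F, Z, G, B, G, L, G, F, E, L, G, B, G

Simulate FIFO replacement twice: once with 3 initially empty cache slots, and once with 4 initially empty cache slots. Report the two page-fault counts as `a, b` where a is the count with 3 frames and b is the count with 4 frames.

3 frames: F F F F F . F . F F . F F . → 10 faults.
4 frames: F F F F . . F . . F . . F . → 7 faults.
7 < 10: adding a frame reduced faults, as is typical.

10, 7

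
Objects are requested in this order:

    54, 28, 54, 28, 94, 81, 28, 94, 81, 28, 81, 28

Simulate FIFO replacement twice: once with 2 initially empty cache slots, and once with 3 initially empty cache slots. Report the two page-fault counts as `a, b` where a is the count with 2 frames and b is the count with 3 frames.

8, 4

2 frames: F F . . F F F F F F . . → 8 faults.
3 frames: F F . . F F . . . . . . → 4 faults.
4 < 8: adding a frame reduced faults, as is typical.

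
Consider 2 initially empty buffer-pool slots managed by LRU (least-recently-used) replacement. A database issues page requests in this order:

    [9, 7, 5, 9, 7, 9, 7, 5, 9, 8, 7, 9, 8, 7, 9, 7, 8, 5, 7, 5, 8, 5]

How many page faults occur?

17

9 → fault, frames {9}
7 → fault, frames {9,7}
5 → fault, evict 9, frames {7,5}
9 → fault, evict 7, frames {5,9}
7 → fault, evict 5, frames {9,7}
9 → hit
7 → hit
5 → fault, evict 9, frames {7,5}
9 → fault, evict 7, frames {5,9}
8 → fault, evict 5, frames {9,8}
7 → fault, evict 9, frames {8,7}
9 → fault, evict 8, frames {7,9}
8 → fault, evict 7, frames {9,8}
7 → fault, evict 9, frames {8,7}
9 → fault, evict 8, frames {7,9}
7 → hit
8 → fault, evict 9, frames {7,8}
5 → fault, evict 7, frames {8,5}
7 → fault, evict 8, frames {5,7}
5 → hit
8 → fault, evict 7, frames {5,8}
5 → hit
Page faults: 17.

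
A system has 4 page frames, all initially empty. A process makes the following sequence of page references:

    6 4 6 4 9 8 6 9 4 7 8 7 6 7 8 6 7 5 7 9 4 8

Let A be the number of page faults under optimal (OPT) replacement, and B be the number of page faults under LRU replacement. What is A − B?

Under OPT: F F . . F F . . . F . . . . . . . F . . F . → 7 faults.
Under LRU: F F . . F F . . . F F . F . . . . F . F F F → 11 faults.
A − B = 7 − 11 = -4.

-4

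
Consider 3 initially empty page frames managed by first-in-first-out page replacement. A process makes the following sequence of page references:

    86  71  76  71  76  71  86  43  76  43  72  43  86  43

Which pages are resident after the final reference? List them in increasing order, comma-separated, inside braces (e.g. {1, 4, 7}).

86: fault, frames {86}
71: fault, frames {86,71}
76: fault, frames {86,71,76}
71: hit
76: hit
71: hit
86: hit
43: fault, evict 86, frames {71,76,43}
76: hit
43: hit
72: fault, evict 71, frames {76,43,72}
43: hit
86: fault, evict 76, frames {43,72,86}
43: hit

{43, 72, 86}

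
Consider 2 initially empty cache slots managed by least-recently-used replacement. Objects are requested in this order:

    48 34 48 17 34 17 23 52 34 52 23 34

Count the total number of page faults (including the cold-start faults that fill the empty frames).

9

48: fault, frames [48]
34: fault, frames [48, 34]
48: hit
17: fault, evict 34, frames [48, 17]
34: fault, evict 48, frames [17, 34]
17: hit
23: fault, evict 34, frames [17, 23]
52: fault, evict 17, frames [23, 52]
34: fault, evict 23, frames [52, 34]
52: hit
23: fault, evict 34, frames [52, 23]
34: fault, evict 52, frames [23, 34]
Page faults: 9.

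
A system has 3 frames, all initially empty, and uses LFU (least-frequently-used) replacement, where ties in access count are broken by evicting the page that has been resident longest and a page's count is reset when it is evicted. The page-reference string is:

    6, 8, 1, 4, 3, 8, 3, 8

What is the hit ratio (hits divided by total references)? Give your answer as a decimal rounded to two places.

0.25

6 → miss, frames (6)
8 → miss, frames (6 8)
1 → miss, frames (6 8 1)
4 → miss, evict 6, frames (8 1 4)
3 → miss, evict 8, frames (1 4 3)
8 → miss, evict 1, frames (4 3 8)
3 → hit
8 → hit
Hits: 2 of 8 references → 2/8 = 0.2500.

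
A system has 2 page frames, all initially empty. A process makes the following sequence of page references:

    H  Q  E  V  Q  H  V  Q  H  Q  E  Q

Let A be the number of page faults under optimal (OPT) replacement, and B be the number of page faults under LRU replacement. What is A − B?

Under OPT: F F F F . F . F . . F . → 7 faults.
Under LRU: F F F F F F F F F . F . → 10 faults.
A − B = 7 − 10 = -3.

-3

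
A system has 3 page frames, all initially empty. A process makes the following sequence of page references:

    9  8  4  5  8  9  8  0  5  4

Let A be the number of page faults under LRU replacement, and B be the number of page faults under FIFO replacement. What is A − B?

Under LRU: F F F F . F . F F F → 8 faults.
Under FIFO: F F F F . F F F F F → 9 faults.
A − B = 8 − 9 = -1.

-1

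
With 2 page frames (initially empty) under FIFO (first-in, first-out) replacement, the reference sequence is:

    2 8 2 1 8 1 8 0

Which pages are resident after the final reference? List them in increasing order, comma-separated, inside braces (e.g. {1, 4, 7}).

2 -> miss, frames [2]
8 -> miss, frames [2, 8]
2 -> hit
1 -> miss, evict 2, frames [8, 1]
8 -> hit
1 -> hit
8 -> hit
0 -> miss, evict 8, frames [1, 0]

{0, 1}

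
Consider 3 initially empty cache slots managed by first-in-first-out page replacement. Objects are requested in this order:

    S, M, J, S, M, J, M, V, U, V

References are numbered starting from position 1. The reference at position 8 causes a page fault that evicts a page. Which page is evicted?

S

pos 1: S: miss, frames [S]
pos 2: M: miss, frames [S, M]
pos 3: J: miss, frames [S, M, J]
pos 4: S: hit
pos 5: M: hit
pos 6: J: hit
pos 7: M: hit
pos 8: V: miss, evict S, frames [M, J, V]
At position 8, page S is evicted.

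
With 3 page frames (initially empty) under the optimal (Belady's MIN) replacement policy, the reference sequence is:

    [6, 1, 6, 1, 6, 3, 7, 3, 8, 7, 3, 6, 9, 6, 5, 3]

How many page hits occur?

6 -> miss, frames (6)
1 -> miss, frames (6 1)
6 -> hit
1 -> hit
6 -> hit
3 -> miss, frames (6 1 3)
7 -> miss, evict 1, frames (6 3 7)
3 -> hit
8 -> miss, evict 6, frames (3 7 8)
7 -> hit
3 -> hit
6 -> miss, evict 8, frames (3 7 6)
9 -> miss, evict 7, frames (3 6 9)
6 -> hit
5 -> miss, evict 9, frames (3 6 5)
3 -> hit
Hits: 8.

8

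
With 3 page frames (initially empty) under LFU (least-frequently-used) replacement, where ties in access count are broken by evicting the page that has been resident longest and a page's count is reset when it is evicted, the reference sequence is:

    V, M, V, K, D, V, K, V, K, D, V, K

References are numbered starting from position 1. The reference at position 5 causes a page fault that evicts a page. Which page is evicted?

pos 1: V: miss, frames {V}
pos 2: M: miss, frames {V,M}
pos 3: V: hit
pos 4: K: miss, frames {V,M,K}
pos 5: D: miss, evict M, frames {V,K,D}
At position 5, page M is evicted.

M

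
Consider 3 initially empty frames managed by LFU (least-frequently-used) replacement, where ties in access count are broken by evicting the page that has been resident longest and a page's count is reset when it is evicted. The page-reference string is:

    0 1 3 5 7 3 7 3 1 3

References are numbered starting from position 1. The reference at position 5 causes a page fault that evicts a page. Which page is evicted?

pos 1: 0 -> fault, frames [0]
pos 2: 1 -> fault, frames [0, 1]
pos 3: 3 -> fault, frames [0, 1, 3]
pos 4: 5 -> fault, evict 0, frames [1, 3, 5]
pos 5: 7 -> fault, evict 1, frames [3, 5, 7]
At position 5, page 1 is evicted.

1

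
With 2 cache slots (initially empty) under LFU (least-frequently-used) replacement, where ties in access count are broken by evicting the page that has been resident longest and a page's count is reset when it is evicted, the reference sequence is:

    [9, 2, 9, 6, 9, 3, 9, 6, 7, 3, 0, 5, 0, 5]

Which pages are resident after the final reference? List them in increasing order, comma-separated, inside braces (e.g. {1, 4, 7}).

9: fault, frames (9)
2: fault, frames (9 2)
9: hit
6: fault, evict 2, frames (9 6)
9: hit
3: fault, evict 6, frames (9 3)
9: hit
6: fault, evict 3, frames (9 6)
7: fault, evict 6, frames (9 7)
3: fault, evict 7, frames (9 3)
0: fault, evict 3, frames (9 0)
5: fault, evict 0, frames (9 5)
0: fault, evict 5, frames (9 0)
5: fault, evict 0, frames (9 5)

{5, 9}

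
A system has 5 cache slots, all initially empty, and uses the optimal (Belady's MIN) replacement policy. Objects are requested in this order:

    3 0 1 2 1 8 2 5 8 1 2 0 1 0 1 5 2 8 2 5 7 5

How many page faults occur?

7

3 -> miss, frames [3]
0 -> miss, frames [3, 0]
1 -> miss, frames [3, 0, 1]
2 -> miss, frames [3, 0, 1, 2]
1 -> hit
8 -> miss, frames [3, 0, 1, 2, 8]
2 -> hit
5 -> miss, evict 3, frames [0, 1, 2, 8, 5]
8 -> hit
1 -> hit
2 -> hit
0 -> hit
1 -> hit
0 -> hit
1 -> hit
5 -> hit
2 -> hit
8 -> hit
2 -> hit
5 -> hit
7 -> miss, evict 8, frames [0, 1, 2, 5, 7]
5 -> hit
Page faults: 7.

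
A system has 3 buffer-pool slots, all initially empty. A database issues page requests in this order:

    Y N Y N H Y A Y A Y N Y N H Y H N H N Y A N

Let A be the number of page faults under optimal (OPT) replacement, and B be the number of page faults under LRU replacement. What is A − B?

-1

Under OPT: F F . . F . F . . . . . . F . . . . . . F . → 6 faults.
Under LRU: F F . . F . F . . . F . . F . . . . . . F . → 7 faults.
A − B = 6 − 7 = -1.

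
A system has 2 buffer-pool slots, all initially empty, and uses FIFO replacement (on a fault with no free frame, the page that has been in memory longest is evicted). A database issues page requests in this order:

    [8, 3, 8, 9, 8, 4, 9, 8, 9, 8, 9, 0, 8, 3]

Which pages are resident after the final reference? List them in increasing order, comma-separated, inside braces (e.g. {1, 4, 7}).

8 → fault, frames {8}
3 → fault, frames {8,3}
8 → hit
9 → fault, evict 8, frames {3,9}
8 → fault, evict 3, frames {9,8}
4 → fault, evict 9, frames {8,4}
9 → fault, evict 8, frames {4,9}
8 → fault, evict 4, frames {9,8}
9 → hit
8 → hit
9 → hit
0 → fault, evict 9, frames {8,0}
8 → hit
3 → fault, evict 8, frames {0,3}

{0, 3}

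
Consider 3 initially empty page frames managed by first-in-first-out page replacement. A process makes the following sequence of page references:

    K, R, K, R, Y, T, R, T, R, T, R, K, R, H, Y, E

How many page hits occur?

7

K -> miss, frames [K]
R -> miss, frames [K, R]
K -> hit
R -> hit
Y -> miss, frames [K, R, Y]
T -> miss, evict K, frames [R, Y, T]
R -> hit
T -> hit
R -> hit
T -> hit
R -> hit
K -> miss, evict R, frames [Y, T, K]
R -> miss, evict Y, frames [T, K, R]
H -> miss, evict T, frames [K, R, H]
Y -> miss, evict K, frames [R, H, Y]
E -> miss, evict R, frames [H, Y, E]
Hits: 7.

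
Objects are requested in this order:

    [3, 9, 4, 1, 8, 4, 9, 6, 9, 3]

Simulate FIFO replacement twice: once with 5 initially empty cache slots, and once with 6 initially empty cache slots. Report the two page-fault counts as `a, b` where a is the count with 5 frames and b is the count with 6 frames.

5 frames: F F F F F . . F . F → 7 faults.
6 frames: F F F F F . . F . . → 6 faults.
6 < 7: adding a frame reduced faults, as is typical.

7, 6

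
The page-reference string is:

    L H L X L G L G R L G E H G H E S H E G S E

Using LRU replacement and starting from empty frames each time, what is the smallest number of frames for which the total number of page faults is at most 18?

f=1: 22 faults
f=2: 17 faults
f=3: 10 faults
f=4: 8 faults
f=5: 8 faults
f=6: 7 faults
f=7: 7 faults
Smallest f with faults ≤ 18 is 2.

2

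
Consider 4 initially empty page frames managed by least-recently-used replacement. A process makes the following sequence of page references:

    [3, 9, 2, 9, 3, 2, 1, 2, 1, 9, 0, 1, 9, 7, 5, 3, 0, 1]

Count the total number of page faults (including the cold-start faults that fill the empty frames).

10

3: fault, frames (3)
9: fault, frames (3 9)
2: fault, frames (3 9 2)
9: hit
3: hit
2: hit
1: fault, frames (9 3 2 1)
2: hit
1: hit
9: hit
0: fault, evict 3, frames (2 1 9 0)
1: hit
9: hit
7: fault, evict 2, frames (0 1 9 7)
5: fault, evict 0, frames (1 9 7 5)
3: fault, evict 1, frames (9 7 5 3)
0: fault, evict 9, frames (7 5 3 0)
1: fault, evict 7, frames (5 3 0 1)
Page faults: 10.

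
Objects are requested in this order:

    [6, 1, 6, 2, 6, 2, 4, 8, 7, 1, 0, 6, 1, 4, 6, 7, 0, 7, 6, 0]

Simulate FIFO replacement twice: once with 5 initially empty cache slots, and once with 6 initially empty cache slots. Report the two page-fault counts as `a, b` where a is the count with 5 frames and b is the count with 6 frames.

10, 9

5 frames: F F . F . . F F F . F F F F . . . . . . → 10 faults.
6 frames: F F . F . . F F F . F F F . . . . . . . → 9 faults.
9 < 10: adding a frame reduced faults, as is typical.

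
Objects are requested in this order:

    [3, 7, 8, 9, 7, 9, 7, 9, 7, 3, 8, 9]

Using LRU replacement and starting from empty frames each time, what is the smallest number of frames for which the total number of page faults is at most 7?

3

f=1: 12 faults
f=2: 8 faults
f=3: 7 faults
f=4: 4 faults
Smallest f with faults ≤ 7 is 3.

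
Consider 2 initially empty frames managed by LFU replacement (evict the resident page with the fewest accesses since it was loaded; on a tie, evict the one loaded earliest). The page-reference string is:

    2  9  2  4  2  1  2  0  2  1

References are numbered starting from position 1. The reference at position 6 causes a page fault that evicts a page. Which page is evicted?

4

pos 1: 2 → miss, frames (2)
pos 2: 9 → miss, frames (2 9)
pos 3: 2 → hit
pos 4: 4 → miss, evict 9, frames (2 4)
pos 5: 2 → hit
pos 6: 1 → miss, evict 4, frames (2 1)
At position 6, page 4 is evicted.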